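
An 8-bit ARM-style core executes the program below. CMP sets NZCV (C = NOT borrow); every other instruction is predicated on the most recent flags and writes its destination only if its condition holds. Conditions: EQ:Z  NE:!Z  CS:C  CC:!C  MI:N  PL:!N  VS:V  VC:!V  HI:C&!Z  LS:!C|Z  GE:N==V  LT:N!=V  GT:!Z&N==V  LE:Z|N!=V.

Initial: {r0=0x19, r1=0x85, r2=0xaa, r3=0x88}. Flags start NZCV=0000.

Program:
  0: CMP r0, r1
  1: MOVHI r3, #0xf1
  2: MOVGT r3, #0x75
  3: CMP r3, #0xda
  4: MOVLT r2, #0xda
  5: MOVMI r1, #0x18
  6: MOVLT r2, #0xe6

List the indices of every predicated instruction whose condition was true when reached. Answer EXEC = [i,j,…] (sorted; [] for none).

EXEC = [2,5]

0: ✓ CMP  NZCV=1001
1: · MOVHI
2: ✓ MOVGT  r3←0x75
3: ✓ CMP  NZCV=1001
4: · MOVLT
5: ✓ MOVMI  r1←0x18
6: · MOVLT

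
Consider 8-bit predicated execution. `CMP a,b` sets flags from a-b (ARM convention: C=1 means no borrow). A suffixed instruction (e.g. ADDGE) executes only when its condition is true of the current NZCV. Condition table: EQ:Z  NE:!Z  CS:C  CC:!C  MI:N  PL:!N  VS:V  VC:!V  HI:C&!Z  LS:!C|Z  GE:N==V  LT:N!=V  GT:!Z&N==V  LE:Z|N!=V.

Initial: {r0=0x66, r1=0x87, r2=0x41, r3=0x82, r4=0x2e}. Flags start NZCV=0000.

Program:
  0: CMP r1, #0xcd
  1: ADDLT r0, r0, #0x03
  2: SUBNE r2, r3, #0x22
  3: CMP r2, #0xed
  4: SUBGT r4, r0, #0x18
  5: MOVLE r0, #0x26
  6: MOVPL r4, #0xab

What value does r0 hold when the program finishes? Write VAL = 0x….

VAL = 0x69

[0] flags=1000 → (cmp)
[1] flags=1000 LT?T → r0=0x69
[2] flags=1000 NE?T → r2=0x60
[3] flags=0000 → (cmp)
[4] flags=0000 GT?T → r4=0x51
[5] flags=0000 LE?F → skip
[6] flags=0000 PL?T → r4=0xab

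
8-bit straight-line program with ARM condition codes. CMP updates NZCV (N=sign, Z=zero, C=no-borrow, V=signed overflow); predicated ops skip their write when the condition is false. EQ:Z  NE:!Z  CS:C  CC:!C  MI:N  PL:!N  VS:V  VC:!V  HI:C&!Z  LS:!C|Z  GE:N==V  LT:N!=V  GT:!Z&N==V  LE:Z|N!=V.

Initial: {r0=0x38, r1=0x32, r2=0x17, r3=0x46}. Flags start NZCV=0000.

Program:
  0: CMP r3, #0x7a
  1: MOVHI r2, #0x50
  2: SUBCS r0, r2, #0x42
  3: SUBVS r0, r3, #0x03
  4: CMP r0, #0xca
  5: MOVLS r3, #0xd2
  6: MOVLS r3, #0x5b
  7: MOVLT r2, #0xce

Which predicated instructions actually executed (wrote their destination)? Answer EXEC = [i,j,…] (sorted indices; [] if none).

[0] flags=1000 → (cmp)
[1] flags=1000 HI?F → skip
[2] flags=1000 CS?F → skip
[3] flags=1000 VS?F → skip
[4] flags=0000 → (cmp)
[5] flags=0000 LS?T → r3=0xd2
[6] flags=0000 LS?T → r3=0x5b
[7] flags=0000 LT?F → skip

EXEC = [5,6]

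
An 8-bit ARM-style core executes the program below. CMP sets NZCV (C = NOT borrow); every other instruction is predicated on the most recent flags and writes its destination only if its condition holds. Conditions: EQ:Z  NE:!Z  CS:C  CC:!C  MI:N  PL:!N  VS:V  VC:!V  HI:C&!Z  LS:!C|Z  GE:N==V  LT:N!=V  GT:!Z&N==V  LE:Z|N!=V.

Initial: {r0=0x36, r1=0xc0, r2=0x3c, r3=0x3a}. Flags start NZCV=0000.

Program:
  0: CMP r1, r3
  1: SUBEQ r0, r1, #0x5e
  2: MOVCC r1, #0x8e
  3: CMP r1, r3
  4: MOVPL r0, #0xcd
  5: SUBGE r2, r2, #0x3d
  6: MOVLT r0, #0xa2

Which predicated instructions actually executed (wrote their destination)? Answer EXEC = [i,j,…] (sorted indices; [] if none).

EXEC = [6]

[0] flags=1010 → (cmp)
[1] flags=1010 EQ?F → skip
[2] flags=1010 CC?F → skip
[3] flags=1010 → (cmp)
[4] flags=1010 PL?F → skip
[5] flags=1010 GE?F → skip
[6] flags=1010 LT?T → r0=0xa2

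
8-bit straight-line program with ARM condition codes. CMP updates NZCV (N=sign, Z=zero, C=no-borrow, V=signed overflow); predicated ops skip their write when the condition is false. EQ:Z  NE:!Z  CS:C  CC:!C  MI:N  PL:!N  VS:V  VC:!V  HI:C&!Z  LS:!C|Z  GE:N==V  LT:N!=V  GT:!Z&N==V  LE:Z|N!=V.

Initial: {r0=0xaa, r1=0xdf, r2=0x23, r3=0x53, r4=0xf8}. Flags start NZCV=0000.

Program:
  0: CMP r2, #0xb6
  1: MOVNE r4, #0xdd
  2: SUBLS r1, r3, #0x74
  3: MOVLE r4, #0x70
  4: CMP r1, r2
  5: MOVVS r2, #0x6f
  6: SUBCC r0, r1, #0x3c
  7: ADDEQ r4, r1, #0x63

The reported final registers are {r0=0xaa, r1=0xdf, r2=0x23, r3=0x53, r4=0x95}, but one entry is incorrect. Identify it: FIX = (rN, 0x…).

[0] flags=0000 → (cmp)
[1] flags=0000 NE?T → r4=0xdd
[2] flags=0000 LS?T → r1=0xdf
[3] flags=0000 LE?F → skip
[4] flags=1010 → (cmp)
[5] flags=1010 VS?F → skip
[6] flags=1010 CC?F → skip
[7] flags=1010 EQ?F → skip

FIX = (r4, 0xdd)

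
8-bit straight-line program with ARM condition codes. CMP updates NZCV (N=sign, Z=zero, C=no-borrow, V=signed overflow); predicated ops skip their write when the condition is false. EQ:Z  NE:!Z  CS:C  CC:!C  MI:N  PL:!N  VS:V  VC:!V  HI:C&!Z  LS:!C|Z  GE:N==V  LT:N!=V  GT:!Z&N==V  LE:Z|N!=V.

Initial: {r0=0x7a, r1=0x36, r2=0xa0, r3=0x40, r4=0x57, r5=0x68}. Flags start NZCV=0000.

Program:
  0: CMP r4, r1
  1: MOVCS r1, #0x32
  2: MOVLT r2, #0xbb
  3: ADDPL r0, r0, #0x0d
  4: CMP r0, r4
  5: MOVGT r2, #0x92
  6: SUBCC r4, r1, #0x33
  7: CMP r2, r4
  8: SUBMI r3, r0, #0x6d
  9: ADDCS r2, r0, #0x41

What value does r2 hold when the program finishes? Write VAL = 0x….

0: ✓ CMP  NZCV=0010
1: ✓ MOVCS  r1←0x32
2: · MOVLT
3: ✓ ADDPL  r0←0x87
4: ✓ CMP  NZCV=0011
5: · MOVGT
6: · SUBCC
7: ✓ CMP  NZCV=0011
8: · SUBMI
9: ✓ ADDCS  r2←0xc8

VAL = 0xc8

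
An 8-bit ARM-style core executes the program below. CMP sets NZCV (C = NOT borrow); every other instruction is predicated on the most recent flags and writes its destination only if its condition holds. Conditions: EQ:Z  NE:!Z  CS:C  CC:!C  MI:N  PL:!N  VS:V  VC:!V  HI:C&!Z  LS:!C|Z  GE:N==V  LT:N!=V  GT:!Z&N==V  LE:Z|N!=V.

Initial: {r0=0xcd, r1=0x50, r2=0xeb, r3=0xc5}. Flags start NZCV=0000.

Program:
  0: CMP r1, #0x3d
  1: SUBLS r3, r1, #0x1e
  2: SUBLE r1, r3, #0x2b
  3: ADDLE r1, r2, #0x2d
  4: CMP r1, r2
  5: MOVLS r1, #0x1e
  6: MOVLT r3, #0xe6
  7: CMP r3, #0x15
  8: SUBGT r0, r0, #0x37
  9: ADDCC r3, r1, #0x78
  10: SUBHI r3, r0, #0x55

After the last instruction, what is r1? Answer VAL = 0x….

0: ✓ CMP  NZCV=0010
1: · SUBLS
2: · SUBLE
3: · ADDLE
4: ✓ CMP  NZCV=0000
5: ✓ MOVLS  r1←0x1e
6: · MOVLT
7: ✓ CMP  NZCV=1010
8: · SUBGT
9: · ADDCC
10: ✓ SUBHI  r3←0x78

VAL = 0x1e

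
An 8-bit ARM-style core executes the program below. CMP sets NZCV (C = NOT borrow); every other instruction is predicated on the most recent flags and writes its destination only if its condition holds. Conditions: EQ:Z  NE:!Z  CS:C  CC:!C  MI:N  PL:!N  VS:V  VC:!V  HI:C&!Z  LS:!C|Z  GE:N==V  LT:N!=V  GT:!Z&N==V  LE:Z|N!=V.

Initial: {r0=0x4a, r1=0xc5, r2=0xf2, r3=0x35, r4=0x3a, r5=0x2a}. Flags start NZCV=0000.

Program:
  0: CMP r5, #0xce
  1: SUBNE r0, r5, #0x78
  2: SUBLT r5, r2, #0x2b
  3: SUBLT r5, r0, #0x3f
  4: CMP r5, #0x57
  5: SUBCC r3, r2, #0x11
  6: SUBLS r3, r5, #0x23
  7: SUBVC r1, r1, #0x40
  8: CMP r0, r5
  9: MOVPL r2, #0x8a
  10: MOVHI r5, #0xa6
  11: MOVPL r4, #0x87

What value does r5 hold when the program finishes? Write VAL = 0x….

0: ✓ CMP  NZCV=0000
1: ✓ SUBNE  r0←0xb2
2: · SUBLT
3: · SUBLT
4: ✓ CMP  NZCV=1000
5: ✓ SUBCC  r3←0xe1
6: ✓ SUBLS  r3←0x07
7: ✓ SUBVC  r1←0x85
8: ✓ CMP  NZCV=1010
9: · MOVPL
10: ✓ MOVHI  r5←0xa6
11: · MOVPL

VAL = 0xa6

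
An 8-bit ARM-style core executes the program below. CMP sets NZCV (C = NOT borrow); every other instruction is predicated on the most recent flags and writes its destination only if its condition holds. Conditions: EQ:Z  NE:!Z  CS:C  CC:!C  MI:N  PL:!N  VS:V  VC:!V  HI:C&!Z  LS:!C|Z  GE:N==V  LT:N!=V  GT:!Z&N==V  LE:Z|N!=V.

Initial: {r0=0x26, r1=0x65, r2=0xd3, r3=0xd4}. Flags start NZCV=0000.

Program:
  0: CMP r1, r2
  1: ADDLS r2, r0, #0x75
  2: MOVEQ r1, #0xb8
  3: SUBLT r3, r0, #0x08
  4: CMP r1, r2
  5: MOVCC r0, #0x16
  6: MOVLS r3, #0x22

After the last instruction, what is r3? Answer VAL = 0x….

0: ✓ CMP  NZCV=1001
1: ✓ ADDLS  r2←0x9b
2: · MOVEQ
3: · SUBLT
4: ✓ CMP  NZCV=1001
5: ✓ MOVCC  r0←0x16
6: ✓ MOVLS  r3←0x22

VAL = 0x22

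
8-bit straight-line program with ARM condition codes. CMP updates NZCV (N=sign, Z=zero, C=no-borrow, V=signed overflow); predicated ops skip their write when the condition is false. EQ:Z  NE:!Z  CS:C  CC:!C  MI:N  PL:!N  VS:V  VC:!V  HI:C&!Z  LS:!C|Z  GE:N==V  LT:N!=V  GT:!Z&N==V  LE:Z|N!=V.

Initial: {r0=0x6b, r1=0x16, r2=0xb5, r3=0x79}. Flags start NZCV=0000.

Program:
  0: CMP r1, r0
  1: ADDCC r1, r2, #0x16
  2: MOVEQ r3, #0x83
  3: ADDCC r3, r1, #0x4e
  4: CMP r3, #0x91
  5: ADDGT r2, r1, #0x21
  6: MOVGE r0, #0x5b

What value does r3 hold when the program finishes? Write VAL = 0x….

VAL = 0x19

[0] flags=1000 → (cmp)
[1] flags=1000 CC?T → r1=0xcb
[2] flags=1000 EQ?F → skip
[3] flags=1000 CC?T → r3=0x19
[4] flags=1001 → (cmp)
[5] flags=1001 GT?T → r2=0xec
[6] flags=1001 GE?T → r0=0x5b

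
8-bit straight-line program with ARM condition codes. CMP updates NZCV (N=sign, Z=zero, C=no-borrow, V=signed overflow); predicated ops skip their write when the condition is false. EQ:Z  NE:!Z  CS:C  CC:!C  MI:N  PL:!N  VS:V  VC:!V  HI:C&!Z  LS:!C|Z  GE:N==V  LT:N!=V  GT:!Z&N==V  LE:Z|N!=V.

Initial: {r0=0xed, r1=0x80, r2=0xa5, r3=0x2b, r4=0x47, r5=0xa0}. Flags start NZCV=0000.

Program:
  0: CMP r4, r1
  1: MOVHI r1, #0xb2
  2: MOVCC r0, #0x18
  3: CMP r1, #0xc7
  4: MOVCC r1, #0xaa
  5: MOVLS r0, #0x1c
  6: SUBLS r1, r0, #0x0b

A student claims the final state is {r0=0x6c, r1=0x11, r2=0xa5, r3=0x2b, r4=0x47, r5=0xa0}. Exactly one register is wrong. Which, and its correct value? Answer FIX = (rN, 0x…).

0: ✓ CMP  NZCV=1001
1: · MOVHI
2: ✓ MOVCC  r0←0x18
3: ✓ CMP  NZCV=1000
4: ✓ MOVCC  r1←0xaa
5: ✓ MOVLS  r0←0x1c
6: ✓ SUBLS  r1←0x11

FIX = (r0, 0x1c)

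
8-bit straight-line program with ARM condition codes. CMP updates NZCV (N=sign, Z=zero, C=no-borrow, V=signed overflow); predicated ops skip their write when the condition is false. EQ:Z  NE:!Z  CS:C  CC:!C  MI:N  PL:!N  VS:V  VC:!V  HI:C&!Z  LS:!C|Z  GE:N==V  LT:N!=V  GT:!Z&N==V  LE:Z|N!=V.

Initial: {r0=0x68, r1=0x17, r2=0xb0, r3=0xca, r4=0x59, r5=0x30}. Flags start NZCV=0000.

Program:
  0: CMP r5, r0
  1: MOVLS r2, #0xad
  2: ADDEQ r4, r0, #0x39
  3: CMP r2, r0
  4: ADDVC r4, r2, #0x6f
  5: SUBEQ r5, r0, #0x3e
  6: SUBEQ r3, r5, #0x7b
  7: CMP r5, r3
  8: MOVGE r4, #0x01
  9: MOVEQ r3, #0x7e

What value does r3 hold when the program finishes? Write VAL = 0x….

VAL = 0xca

[0] flags=1000 → (cmp)
[1] flags=1000 LS?T → r2=0xad
[2] flags=1000 EQ?F → skip
[3] flags=0011 → (cmp)
[4] flags=0011 VC?F → skip
[5] flags=0011 EQ?F → skip
[6] flags=0011 EQ?F → skip
[7] flags=0000 → (cmp)
[8] flags=0000 GE?T → r4=0x01
[9] flags=0000 EQ?F → skip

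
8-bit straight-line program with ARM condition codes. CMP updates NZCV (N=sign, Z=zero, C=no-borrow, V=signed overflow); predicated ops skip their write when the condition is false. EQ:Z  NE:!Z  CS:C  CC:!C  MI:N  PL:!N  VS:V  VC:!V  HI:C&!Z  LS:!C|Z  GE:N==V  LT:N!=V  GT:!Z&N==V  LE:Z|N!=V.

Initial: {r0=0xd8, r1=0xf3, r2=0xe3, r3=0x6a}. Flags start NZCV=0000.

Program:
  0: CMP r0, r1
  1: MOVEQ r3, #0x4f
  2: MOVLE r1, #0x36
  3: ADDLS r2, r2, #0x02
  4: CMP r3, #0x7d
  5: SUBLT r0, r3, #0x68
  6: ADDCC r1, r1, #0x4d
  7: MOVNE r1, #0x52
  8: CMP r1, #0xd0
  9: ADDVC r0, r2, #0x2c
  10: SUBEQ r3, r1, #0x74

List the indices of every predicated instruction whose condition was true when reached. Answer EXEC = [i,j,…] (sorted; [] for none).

EXEC = [2,3,5,6,7]

0: ✓ CMP  NZCV=1000
1: · MOVEQ
2: ✓ MOVLE  r1←0x36
3: ✓ ADDLS  r2←0xe5
4: ✓ CMP  NZCV=1000
5: ✓ SUBLT  r0←0x02
6: ✓ ADDCC  r1←0x83
7: ✓ MOVNE  r1←0x52
8: ✓ CMP  NZCV=1001
9: · ADDVC
10: · SUBEQ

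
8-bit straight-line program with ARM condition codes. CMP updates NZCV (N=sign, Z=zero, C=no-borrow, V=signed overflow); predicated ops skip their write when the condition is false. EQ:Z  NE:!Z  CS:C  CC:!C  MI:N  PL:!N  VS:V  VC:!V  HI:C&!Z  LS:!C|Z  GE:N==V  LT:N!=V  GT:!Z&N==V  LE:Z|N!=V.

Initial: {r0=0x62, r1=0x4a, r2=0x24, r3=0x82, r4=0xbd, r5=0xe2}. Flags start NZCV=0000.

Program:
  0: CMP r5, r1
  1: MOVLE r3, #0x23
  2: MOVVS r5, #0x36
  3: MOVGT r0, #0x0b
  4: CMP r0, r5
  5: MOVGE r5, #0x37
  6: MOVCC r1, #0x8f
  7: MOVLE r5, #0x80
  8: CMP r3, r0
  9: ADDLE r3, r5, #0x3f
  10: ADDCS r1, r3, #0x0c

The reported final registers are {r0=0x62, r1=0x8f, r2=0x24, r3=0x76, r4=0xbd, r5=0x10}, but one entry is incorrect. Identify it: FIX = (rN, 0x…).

FIX = (r5, 0x37)

0: ✓ CMP  NZCV=1010
1: ✓ MOVLE  r3←0x23
2: · MOVVS
3: · MOVGT
4: ✓ CMP  NZCV=1001
5: ✓ MOVGE  r5←0x37
6: ✓ MOVCC  r1←0x8f
7: · MOVLE
8: ✓ CMP  NZCV=1000
9: ✓ ADDLE  r3←0x76
10: · ADDCS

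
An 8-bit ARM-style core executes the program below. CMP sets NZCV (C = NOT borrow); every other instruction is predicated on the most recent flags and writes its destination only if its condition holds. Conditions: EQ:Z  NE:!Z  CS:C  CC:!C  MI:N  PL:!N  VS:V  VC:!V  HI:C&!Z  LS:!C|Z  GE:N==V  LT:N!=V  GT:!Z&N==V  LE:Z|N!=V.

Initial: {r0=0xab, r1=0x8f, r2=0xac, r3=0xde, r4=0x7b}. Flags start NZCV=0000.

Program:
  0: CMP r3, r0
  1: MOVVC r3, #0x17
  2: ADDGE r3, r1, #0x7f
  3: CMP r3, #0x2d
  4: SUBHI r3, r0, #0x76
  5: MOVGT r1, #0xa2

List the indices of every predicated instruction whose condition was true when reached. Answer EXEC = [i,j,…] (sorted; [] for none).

[0] flags=0010 → (cmp)
[1] flags=0010 VC?T → r3=0x17
[2] flags=0010 GE?T → r3=0x0e
[3] flags=1000 → (cmp)
[4] flags=1000 HI?F → skip
[5] flags=1000 GT?F → skip

EXEC = [1,2]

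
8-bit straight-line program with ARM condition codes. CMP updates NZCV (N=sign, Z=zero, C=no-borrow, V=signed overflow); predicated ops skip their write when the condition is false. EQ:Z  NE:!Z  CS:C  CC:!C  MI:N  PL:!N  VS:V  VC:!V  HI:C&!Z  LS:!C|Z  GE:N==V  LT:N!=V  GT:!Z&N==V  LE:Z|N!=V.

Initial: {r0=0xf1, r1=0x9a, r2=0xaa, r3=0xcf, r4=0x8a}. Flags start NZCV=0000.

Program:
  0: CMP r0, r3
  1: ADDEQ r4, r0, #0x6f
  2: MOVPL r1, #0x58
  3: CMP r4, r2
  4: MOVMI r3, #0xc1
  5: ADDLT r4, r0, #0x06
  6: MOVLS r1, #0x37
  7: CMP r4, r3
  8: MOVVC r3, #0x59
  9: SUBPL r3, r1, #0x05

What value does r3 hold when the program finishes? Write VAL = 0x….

VAL = 0x32

0: ✓ CMP  NZCV=0010
1: · ADDEQ
2: ✓ MOVPL  r1←0x58
3: ✓ CMP  NZCV=1000
4: ✓ MOVMI  r3←0xc1
5: ✓ ADDLT  r4←0xf7
6: ✓ MOVLS  r1←0x37
7: ✓ CMP  NZCV=0010
8: ✓ MOVVC  r3←0x59
9: ✓ SUBPL  r3←0x32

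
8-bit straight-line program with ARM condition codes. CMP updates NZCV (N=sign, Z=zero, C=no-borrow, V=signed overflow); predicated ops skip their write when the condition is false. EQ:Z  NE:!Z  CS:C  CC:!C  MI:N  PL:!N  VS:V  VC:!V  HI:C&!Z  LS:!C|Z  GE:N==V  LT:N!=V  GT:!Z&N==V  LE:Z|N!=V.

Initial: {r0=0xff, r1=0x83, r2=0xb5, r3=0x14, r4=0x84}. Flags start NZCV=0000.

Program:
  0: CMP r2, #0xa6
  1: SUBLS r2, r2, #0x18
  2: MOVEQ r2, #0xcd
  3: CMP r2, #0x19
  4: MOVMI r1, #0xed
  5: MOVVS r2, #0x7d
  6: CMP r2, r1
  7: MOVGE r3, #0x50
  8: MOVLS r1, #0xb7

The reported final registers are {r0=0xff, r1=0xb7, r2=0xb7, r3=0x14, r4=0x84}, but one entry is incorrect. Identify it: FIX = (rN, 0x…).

FIX = (r2, 0xb5)

[0] flags=0010 → (cmp)
[1] flags=0010 LS?F → skip
[2] flags=0010 EQ?F → skip
[3] flags=1010 → (cmp)
[4] flags=1010 MI?T → r1=0xed
[5] flags=1010 VS?F → skip
[6] flags=1000 → (cmp)
[7] flags=1000 GE?F → skip
[8] flags=1000 LS?T → r1=0xb7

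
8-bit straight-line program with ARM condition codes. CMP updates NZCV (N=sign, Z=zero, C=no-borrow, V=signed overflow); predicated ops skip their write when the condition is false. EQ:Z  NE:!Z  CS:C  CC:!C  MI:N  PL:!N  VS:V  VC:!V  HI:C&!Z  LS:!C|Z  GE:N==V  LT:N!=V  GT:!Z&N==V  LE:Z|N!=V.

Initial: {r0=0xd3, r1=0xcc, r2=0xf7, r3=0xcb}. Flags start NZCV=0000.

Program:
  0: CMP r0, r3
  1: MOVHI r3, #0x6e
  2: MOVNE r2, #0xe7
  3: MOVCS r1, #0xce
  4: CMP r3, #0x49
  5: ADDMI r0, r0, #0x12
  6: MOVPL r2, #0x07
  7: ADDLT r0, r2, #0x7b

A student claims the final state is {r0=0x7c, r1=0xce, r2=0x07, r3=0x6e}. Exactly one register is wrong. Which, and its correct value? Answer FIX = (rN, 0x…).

[0] flags=0010 → (cmp)
[1] flags=0010 HI?T → r3=0x6e
[2] flags=0010 NE?T → r2=0xe7
[3] flags=0010 CS?T → r1=0xce
[4] flags=0010 → (cmp)
[5] flags=0010 MI?F → skip
[6] flags=0010 PL?T → r2=0x07
[7] flags=0010 LT?F → skip

FIX = (r0, 0xd3)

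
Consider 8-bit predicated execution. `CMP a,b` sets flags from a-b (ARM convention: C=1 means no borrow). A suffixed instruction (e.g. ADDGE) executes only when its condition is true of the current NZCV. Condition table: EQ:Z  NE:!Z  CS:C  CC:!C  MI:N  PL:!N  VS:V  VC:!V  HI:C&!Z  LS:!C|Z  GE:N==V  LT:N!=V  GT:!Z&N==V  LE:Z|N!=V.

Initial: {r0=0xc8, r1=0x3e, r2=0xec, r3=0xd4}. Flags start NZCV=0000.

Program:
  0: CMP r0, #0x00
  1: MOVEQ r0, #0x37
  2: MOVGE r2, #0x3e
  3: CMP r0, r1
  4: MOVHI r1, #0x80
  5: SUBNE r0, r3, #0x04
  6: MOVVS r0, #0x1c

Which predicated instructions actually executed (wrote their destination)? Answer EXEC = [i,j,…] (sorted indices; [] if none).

EXEC = [4,5]

0: ✓ CMP  NZCV=1010
1: · MOVEQ
2: · MOVGE
3: ✓ CMP  NZCV=1010
4: ✓ MOVHI  r1←0x80
5: ✓ SUBNE  r0←0xd0
6: · MOVVS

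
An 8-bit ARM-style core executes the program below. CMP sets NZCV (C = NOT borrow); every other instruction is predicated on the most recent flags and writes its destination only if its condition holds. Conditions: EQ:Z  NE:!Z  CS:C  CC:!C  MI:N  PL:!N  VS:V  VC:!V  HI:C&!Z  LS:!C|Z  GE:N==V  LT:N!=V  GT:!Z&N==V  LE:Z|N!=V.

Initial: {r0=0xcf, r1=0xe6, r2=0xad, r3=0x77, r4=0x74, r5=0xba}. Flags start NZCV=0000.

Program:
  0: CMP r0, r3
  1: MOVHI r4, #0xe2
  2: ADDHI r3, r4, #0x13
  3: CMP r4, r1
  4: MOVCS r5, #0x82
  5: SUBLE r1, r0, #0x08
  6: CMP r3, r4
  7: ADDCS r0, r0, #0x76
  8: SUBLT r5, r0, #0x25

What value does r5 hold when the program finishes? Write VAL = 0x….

0: ✓ CMP  NZCV=0011
1: ✓ MOVHI  r4←0xe2
2: ✓ ADDHI  r3←0xf5
3: ✓ CMP  NZCV=1000
4: · MOVCS
5: ✓ SUBLE  r1←0xc7
6: ✓ CMP  NZCV=0010
7: ✓ ADDCS  r0←0x45
8: · SUBLT

VAL = 0xba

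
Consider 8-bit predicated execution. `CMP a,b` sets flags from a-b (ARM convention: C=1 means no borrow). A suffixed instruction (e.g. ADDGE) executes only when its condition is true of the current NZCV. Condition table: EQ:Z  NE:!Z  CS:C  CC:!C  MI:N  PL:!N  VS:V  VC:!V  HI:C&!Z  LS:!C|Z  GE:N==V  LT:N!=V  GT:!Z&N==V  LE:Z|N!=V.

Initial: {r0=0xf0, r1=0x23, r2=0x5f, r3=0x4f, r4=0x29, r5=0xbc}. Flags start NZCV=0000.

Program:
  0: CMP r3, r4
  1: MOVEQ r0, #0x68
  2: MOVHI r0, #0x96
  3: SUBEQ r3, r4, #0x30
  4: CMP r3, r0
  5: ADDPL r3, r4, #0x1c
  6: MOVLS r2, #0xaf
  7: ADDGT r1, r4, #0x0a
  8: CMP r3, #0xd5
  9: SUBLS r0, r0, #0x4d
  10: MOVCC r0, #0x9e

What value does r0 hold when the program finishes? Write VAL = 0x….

VAL = 0x9e

[0] flags=0010 → (cmp)
[1] flags=0010 EQ?F → skip
[2] flags=0010 HI?T → r0=0x96
[3] flags=0010 EQ?F → skip
[4] flags=1001 → (cmp)
[5] flags=1001 PL?F → skip
[6] flags=1001 LS?T → r2=0xaf
[7] flags=1001 GT?T → r1=0x33
[8] flags=0000 → (cmp)
[9] flags=0000 LS?T → r0=0x49
[10] flags=0000 CC?T → r0=0x9e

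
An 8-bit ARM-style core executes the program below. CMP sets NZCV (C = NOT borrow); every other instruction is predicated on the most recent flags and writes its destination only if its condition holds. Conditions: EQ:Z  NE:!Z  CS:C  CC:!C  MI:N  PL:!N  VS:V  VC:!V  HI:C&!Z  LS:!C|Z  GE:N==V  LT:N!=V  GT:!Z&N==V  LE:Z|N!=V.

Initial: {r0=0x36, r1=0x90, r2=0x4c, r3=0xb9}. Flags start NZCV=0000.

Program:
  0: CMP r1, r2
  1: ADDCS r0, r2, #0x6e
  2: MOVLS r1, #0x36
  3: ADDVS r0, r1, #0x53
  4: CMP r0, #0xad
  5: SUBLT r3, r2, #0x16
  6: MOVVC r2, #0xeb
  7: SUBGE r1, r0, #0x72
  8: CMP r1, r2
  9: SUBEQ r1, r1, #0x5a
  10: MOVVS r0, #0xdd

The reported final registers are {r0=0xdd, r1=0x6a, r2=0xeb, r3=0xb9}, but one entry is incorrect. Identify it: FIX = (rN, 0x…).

FIX = (r1, 0x71)

[0] flags=0011 → (cmp)
[1] flags=0011 CS?T → r0=0xba
[2] flags=0011 LS?F → skip
[3] flags=0011 VS?T → r0=0xe3
[4] flags=0010 → (cmp)
[5] flags=0010 LT?F → skip
[6] flags=0010 VC?T → r2=0xeb
[7] flags=0010 GE?T → r1=0x71
[8] flags=1001 → (cmp)
[9] flags=1001 EQ?F → skip
[10] flags=1001 VS?T → r0=0xdd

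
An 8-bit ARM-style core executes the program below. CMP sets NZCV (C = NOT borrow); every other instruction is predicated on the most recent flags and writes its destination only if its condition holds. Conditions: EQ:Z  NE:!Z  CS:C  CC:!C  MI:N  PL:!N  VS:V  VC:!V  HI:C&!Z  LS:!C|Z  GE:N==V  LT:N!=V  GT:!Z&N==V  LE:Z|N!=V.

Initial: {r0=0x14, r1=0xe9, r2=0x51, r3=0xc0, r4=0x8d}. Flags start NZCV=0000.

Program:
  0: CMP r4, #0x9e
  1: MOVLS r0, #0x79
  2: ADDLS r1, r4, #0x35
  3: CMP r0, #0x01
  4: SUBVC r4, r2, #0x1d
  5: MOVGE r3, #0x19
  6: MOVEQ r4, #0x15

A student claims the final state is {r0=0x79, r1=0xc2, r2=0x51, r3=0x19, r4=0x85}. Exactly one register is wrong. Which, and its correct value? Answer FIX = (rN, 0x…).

FIX = (r4, 0x34)

0: ✓ CMP  NZCV=1000
1: ✓ MOVLS  r0←0x79
2: ✓ ADDLS  r1←0xc2
3: ✓ CMP  NZCV=0010
4: ✓ SUBVC  r4←0x34
5: ✓ MOVGE  r3←0x19
6: · MOVEQ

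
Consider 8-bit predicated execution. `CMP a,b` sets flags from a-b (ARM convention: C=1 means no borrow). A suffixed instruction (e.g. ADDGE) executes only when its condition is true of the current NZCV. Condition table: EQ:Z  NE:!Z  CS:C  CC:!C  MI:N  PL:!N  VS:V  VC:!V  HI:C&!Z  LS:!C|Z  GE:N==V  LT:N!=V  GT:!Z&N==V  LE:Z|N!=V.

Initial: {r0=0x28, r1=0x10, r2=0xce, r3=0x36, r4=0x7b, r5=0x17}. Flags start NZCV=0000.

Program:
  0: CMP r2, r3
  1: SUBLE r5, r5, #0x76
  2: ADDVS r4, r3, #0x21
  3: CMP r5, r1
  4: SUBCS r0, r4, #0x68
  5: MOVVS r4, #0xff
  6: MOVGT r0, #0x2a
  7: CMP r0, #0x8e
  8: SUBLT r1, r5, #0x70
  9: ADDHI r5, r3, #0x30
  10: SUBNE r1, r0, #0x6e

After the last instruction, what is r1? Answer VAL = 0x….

VAL = 0xa5

[0] flags=1010 → (cmp)
[1] flags=1010 LE?T → r5=0xa1
[2] flags=1010 VS?F → skip
[3] flags=1010 → (cmp)
[4] flags=1010 CS?T → r0=0x13
[5] flags=1010 VS?F → skip
[6] flags=1010 GT?F → skip
[7] flags=1001 → (cmp)
[8] flags=1001 LT?F → skip
[9] flags=1001 HI?F → skip
[10] flags=1001 NE?T → r1=0xa5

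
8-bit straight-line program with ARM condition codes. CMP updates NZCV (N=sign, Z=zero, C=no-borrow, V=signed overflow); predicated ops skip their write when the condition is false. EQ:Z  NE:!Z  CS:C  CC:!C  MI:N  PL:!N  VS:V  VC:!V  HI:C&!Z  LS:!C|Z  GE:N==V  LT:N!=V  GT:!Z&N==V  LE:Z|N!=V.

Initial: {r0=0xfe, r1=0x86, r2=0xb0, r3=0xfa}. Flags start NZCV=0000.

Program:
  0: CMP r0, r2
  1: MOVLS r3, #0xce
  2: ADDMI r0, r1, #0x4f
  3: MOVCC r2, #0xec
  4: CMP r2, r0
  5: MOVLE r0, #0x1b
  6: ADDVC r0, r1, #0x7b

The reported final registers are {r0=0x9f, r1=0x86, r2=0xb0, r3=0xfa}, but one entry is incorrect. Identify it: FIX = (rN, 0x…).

0: ✓ CMP  NZCV=0010
1: · MOVLS
2: · ADDMI
3: · MOVCC
4: ✓ CMP  NZCV=1000
5: ✓ MOVLE  r0←0x1b
6: ✓ ADDVC  r0←0x01

FIX = (r0, 0x01)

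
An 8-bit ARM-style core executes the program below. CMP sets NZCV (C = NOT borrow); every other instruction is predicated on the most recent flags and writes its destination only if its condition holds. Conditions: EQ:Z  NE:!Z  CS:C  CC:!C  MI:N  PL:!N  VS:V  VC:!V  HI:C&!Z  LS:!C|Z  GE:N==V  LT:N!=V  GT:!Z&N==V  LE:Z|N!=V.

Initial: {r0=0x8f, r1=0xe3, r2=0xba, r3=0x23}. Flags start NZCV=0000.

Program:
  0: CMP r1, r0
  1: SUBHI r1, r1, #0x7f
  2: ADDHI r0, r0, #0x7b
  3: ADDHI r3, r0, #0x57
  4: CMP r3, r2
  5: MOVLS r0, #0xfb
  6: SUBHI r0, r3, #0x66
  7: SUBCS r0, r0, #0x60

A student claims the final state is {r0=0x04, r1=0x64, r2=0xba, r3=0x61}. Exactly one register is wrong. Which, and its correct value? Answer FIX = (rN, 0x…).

FIX = (r0, 0xfb)

0: ✓ CMP  NZCV=0010
1: ✓ SUBHI  r1←0x64
2: ✓ ADDHI  r0←0x0a
3: ✓ ADDHI  r3←0x61
4: ✓ CMP  NZCV=1001
5: ✓ MOVLS  r0←0xfb
6: · SUBHI
7: · SUBCS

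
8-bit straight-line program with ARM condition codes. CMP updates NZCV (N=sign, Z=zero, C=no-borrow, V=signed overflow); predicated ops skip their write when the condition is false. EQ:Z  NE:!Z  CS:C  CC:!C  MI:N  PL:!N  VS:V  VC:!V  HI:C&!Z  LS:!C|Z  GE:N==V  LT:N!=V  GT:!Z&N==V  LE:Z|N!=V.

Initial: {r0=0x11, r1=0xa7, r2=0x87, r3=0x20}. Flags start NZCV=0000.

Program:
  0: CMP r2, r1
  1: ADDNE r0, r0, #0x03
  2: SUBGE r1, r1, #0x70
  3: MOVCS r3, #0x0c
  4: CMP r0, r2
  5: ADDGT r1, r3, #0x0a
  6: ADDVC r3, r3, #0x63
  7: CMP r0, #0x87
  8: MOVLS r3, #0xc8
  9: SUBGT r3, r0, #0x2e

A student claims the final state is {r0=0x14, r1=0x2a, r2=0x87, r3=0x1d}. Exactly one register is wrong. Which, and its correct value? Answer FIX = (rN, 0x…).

[0] flags=1000 → (cmp)
[1] flags=1000 NE?T → r0=0x14
[2] flags=1000 GE?F → skip
[3] flags=1000 CS?F → skip
[4] flags=1001 → (cmp)
[5] flags=1001 GT?T → r1=0x2a
[6] flags=1001 VC?F → skip
[7] flags=1001 → (cmp)
[8] flags=1001 LS?T → r3=0xc8
[9] flags=1001 GT?T → r3=0xe6

FIX = (r3, 0xe6)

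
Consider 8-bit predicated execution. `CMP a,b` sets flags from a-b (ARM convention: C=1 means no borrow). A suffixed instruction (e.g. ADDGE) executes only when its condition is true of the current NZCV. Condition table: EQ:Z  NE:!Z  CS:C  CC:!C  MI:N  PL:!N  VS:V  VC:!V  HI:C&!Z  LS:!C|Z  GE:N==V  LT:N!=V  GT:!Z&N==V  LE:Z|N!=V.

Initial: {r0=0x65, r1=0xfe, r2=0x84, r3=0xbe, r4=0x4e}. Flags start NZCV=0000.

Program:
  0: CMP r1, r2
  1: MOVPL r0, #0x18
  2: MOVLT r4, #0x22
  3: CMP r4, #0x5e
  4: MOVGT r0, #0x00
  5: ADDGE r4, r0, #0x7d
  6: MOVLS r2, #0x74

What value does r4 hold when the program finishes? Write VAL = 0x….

0: ✓ CMP  NZCV=0010
1: ✓ MOVPL  r0←0x18
2: · MOVLT
3: ✓ CMP  NZCV=1000
4: · MOVGT
5: · ADDGE
6: ✓ MOVLS  r2←0x74

VAL = 0x4e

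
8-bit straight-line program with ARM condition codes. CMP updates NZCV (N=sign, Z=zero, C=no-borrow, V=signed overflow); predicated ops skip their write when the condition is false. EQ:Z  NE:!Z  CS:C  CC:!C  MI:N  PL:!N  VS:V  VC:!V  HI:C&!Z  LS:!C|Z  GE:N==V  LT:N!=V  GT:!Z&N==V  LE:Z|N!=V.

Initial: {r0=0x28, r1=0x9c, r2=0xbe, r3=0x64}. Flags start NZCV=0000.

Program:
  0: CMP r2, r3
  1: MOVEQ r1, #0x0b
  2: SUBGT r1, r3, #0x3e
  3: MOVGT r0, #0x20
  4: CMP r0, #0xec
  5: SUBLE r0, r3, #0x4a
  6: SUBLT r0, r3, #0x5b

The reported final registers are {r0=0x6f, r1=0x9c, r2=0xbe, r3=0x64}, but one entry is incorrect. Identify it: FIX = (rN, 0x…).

[0] flags=0011 → (cmp)
[1] flags=0011 EQ?F → skip
[2] flags=0011 GT?F → skip
[3] flags=0011 GT?F → skip
[4] flags=0000 → (cmp)
[5] flags=0000 LE?F → skip
[6] flags=0000 LT?F → skip

FIX = (r0, 0x28)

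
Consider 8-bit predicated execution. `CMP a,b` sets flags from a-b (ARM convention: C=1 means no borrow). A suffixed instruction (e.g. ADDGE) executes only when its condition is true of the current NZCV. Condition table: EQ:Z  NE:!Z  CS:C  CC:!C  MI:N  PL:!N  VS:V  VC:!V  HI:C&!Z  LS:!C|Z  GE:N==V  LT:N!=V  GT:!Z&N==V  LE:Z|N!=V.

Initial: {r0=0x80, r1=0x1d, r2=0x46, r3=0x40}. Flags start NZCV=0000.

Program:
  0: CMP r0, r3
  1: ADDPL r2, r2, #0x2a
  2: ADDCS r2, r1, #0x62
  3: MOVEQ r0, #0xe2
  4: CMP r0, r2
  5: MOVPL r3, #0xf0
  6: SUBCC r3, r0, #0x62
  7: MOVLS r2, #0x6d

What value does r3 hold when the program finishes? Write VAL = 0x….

0: ✓ CMP  NZCV=0011
1: ✓ ADDPL  r2←0x70
2: ✓ ADDCS  r2←0x7f
3: · MOVEQ
4: ✓ CMP  NZCV=0011
5: ✓ MOVPL  r3←0xf0
6: · SUBCC
7: · MOVLS

VAL = 0xf0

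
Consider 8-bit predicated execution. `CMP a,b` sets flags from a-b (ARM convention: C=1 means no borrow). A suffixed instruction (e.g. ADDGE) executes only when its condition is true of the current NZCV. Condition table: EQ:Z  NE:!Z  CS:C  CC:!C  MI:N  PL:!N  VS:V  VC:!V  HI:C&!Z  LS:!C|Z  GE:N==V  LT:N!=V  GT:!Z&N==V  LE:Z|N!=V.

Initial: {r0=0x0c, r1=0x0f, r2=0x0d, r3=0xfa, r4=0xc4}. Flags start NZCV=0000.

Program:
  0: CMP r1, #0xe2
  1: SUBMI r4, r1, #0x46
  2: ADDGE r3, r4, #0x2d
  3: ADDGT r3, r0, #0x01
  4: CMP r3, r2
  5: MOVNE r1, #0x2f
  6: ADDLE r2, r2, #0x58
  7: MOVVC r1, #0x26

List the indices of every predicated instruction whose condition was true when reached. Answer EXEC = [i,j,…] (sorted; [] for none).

0: ✓ CMP  NZCV=0000
1: · SUBMI
2: ✓ ADDGE  r3←0xf1
3: ✓ ADDGT  r3←0x0d
4: ✓ CMP  NZCV=0110
5: · MOVNE
6: ✓ ADDLE  r2←0x65
7: ✓ MOVVC  r1←0x26

EXEC = [2,3,6,7]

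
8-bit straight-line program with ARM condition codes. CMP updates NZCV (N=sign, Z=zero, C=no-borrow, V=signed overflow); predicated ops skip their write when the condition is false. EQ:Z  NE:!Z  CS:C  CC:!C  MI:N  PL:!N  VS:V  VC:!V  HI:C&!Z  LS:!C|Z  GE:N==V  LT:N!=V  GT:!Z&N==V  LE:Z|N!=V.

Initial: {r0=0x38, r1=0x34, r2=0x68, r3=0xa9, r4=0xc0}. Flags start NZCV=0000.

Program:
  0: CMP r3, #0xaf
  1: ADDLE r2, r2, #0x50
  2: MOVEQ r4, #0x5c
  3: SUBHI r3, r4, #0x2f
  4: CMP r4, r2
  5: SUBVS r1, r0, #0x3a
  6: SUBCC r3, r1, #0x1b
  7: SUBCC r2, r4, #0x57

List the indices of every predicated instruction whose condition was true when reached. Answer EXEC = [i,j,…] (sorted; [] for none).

EXEC = [1]

0: ✓ CMP  NZCV=1000
1: ✓ ADDLE  r2←0xb8
2: · MOVEQ
3: · SUBHI
4: ✓ CMP  NZCV=0010
5: · SUBVS
6: · SUBCC
7: · SUBCC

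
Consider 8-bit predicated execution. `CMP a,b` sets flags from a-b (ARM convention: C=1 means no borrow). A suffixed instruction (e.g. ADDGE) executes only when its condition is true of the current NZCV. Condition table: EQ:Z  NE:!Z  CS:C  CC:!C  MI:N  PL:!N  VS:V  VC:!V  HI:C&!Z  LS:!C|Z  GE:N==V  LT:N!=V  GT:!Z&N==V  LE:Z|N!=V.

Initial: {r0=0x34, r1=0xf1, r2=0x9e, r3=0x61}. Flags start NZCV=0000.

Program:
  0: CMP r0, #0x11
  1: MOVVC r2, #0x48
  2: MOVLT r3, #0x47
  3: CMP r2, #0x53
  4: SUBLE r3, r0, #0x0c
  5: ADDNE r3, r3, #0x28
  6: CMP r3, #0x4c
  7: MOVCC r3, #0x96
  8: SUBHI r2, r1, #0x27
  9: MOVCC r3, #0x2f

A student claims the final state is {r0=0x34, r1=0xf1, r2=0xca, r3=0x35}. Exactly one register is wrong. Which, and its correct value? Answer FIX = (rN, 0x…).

FIX = (r3, 0x50)

0: ✓ CMP  NZCV=0010
1: ✓ MOVVC  r2←0x48
2: · MOVLT
3: ✓ CMP  NZCV=1000
4: ✓ SUBLE  r3←0x28
5: ✓ ADDNE  r3←0x50
6: ✓ CMP  NZCV=0010
7: · MOVCC
8: ✓ SUBHI  r2←0xca
9: · MOVCC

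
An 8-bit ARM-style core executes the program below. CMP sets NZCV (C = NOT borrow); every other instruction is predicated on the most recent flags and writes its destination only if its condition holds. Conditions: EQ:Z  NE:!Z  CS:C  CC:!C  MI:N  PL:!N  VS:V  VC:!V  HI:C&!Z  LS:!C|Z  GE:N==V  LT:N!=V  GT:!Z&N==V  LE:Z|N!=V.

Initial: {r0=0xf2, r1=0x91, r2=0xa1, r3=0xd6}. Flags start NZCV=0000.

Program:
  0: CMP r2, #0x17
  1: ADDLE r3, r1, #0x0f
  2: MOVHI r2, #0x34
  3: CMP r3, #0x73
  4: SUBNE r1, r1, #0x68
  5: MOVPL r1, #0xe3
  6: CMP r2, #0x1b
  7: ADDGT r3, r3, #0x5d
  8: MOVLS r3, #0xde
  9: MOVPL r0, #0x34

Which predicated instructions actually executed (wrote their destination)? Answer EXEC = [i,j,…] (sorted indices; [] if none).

[0] flags=1010 → (cmp)
[1] flags=1010 LE?T → r3=0xa0
[2] flags=1010 HI?T → r2=0x34
[3] flags=0011 → (cmp)
[4] flags=0011 NE?T → r1=0x29
[5] flags=0011 PL?T → r1=0xe3
[6] flags=0010 → (cmp)
[7] flags=0010 GT?T → r3=0xfd
[8] flags=0010 LS?F → skip
[9] flags=0010 PL?T → r0=0x34

EXEC = [1,2,4,5,7,9]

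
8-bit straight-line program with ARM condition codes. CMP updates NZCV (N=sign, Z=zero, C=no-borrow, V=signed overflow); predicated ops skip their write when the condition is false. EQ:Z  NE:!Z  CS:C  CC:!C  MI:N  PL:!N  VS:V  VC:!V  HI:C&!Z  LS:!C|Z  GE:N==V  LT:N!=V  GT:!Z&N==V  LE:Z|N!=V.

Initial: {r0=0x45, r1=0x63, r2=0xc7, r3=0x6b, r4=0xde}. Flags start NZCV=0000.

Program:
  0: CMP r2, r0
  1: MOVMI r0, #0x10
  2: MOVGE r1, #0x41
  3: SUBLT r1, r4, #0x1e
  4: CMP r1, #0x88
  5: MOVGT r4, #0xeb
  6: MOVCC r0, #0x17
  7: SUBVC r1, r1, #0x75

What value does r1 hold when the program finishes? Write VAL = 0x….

0: ✓ CMP  NZCV=1010
1: ✓ MOVMI  r0←0x10
2: · MOVGE
3: ✓ SUBLT  r1←0xc0
4: ✓ CMP  NZCV=0010
5: ✓ MOVGT  r4←0xeb
6: · MOVCC
7: ✓ SUBVC  r1←0x4b

VAL = 0x4b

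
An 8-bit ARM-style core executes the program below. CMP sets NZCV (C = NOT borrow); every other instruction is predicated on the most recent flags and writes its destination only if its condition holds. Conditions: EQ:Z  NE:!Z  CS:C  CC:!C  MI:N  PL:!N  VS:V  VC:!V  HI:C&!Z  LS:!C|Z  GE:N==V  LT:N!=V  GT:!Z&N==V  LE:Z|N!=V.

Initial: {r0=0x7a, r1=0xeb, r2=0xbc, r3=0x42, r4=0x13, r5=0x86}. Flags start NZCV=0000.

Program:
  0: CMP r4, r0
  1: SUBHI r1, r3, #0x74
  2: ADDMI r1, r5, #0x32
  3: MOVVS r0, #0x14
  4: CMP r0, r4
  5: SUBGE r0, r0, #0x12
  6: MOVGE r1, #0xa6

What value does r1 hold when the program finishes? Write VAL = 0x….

VAL = 0xa6

[0] flags=1000 → (cmp)
[1] flags=1000 HI?F → skip
[2] flags=1000 MI?T → r1=0xb8
[3] flags=1000 VS?F → skip
[4] flags=0010 → (cmp)
[5] flags=0010 GE?T → r0=0x68
[6] flags=0010 GE?T → r1=0xa6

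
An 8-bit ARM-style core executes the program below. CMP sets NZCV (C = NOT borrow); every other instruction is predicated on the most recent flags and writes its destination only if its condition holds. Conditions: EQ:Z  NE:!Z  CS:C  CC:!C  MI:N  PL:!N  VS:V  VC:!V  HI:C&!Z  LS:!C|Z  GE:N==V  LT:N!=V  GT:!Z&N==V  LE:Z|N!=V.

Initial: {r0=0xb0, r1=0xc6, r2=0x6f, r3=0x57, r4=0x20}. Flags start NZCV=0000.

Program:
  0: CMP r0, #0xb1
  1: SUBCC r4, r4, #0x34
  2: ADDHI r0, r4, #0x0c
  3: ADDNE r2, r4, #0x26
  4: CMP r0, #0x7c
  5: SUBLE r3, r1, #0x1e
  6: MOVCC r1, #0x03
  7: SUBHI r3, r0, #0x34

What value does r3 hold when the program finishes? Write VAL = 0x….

VAL = 0x7c

0: ✓ CMP  NZCV=1000
1: ✓ SUBCC  r4←0xec
2: · ADDHI
3: ✓ ADDNE  r2←0x12
4: ✓ CMP  NZCV=0011
5: ✓ SUBLE  r3←0xa8
6: · MOVCC
7: ✓ SUBHI  r3←0x7c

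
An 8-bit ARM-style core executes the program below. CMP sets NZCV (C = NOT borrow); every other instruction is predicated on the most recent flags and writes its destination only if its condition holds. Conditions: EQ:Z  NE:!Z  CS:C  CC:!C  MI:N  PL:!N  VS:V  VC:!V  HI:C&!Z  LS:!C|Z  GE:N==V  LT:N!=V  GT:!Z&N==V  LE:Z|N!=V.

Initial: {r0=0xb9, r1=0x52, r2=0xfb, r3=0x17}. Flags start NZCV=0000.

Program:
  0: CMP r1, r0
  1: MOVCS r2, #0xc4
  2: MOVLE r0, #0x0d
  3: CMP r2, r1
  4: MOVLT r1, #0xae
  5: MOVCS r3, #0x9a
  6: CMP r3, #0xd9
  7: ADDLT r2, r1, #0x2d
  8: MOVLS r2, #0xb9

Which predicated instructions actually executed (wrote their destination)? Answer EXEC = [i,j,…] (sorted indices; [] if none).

EXEC = [4,5,7,8]

[0] flags=1001 → (cmp)
[1] flags=1001 CS?F → skip
[2] flags=1001 LE?F → skip
[3] flags=1010 → (cmp)
[4] flags=1010 LT?T → r1=0xae
[5] flags=1010 CS?T → r3=0x9a
[6] flags=1000 → (cmp)
[7] flags=1000 LT?T → r2=0xdb
[8] flags=1000 LS?T → r2=0xb9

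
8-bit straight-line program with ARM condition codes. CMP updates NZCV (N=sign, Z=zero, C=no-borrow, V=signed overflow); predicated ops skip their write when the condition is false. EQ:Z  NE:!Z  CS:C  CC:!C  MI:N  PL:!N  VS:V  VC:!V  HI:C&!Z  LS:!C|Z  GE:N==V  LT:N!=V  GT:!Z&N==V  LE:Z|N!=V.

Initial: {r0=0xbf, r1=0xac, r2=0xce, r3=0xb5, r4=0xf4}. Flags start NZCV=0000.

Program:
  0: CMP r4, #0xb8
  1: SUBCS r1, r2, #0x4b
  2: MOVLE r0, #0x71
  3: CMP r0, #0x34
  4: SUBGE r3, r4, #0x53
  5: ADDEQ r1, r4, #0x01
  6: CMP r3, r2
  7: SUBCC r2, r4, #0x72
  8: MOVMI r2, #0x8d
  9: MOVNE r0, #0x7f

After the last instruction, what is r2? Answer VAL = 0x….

VAL = 0x8d

0: ✓ CMP  NZCV=0010
1: ✓ SUBCS  r1←0x83
2: · MOVLE
3: ✓ CMP  NZCV=1010
4: · SUBGE
5: · ADDEQ
6: ✓ CMP  NZCV=1000
7: ✓ SUBCC  r2←0x82
8: ✓ MOVMI  r2←0x8d
9: ✓ MOVNE  r0←0x7f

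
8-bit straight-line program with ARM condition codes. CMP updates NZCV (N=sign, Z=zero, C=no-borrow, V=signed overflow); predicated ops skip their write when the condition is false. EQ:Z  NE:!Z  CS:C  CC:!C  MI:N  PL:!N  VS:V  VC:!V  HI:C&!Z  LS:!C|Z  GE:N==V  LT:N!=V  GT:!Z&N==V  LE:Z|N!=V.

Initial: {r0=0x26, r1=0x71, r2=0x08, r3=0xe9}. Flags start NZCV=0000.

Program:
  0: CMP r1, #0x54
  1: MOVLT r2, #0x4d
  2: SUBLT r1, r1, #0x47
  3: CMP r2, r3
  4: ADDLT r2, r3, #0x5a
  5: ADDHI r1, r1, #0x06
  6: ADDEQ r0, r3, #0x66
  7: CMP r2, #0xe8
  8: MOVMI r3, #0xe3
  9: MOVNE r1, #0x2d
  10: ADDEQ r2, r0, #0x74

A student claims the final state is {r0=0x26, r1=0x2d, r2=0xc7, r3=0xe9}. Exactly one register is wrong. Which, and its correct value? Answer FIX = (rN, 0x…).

[0] flags=0010 → (cmp)
[1] flags=0010 LT?F → skip
[2] flags=0010 LT?F → skip
[3] flags=0000 → (cmp)
[4] flags=0000 LT?F → skip
[5] flags=0000 HI?F → skip
[6] flags=0000 EQ?F → skip
[7] flags=0000 → (cmp)
[8] flags=0000 MI?F → skip
[9] flags=0000 NE?T → r1=0x2d
[10] flags=0000 EQ?F → skip

FIX = (r2, 0x08)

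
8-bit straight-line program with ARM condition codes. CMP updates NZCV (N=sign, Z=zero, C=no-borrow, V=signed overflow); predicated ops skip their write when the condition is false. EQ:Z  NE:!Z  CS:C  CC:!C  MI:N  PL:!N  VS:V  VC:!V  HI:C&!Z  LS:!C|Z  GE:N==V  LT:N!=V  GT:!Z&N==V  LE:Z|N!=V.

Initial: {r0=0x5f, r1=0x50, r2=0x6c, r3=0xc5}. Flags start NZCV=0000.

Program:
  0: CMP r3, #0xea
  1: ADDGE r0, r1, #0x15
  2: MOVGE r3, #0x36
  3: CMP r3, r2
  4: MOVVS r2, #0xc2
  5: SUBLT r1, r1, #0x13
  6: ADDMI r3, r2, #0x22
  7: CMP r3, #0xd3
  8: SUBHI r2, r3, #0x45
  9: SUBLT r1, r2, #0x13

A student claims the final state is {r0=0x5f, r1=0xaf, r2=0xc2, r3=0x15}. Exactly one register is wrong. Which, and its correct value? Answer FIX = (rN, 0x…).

FIX = (r3, 0xc5)

0: ✓ CMP  NZCV=1000
1: · ADDGE
2: · MOVGE
3: ✓ CMP  NZCV=0011
4: ✓ MOVVS  r2←0xc2
5: ✓ SUBLT  r1←0x3d
6: · ADDMI
7: ✓ CMP  NZCV=1000
8: · SUBHI
9: ✓ SUBLT  r1←0xaf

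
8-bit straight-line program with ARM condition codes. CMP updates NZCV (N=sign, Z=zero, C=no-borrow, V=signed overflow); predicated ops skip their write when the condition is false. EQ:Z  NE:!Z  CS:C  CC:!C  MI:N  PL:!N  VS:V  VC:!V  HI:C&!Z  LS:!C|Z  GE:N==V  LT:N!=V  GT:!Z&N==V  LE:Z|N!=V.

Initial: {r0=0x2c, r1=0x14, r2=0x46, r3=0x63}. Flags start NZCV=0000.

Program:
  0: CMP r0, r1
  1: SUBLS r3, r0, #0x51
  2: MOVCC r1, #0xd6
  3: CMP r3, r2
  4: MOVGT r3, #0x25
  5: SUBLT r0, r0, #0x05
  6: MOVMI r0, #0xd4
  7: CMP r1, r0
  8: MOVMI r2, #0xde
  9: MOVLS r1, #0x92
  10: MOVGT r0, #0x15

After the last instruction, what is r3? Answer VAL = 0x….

0: ✓ CMP  NZCV=0010
1: · SUBLS
2: · MOVCC
3: ✓ CMP  NZCV=0010
4: ✓ MOVGT  r3←0x25
5: · SUBLT
6: · MOVMI
7: ✓ CMP  NZCV=1000
8: ✓ MOVMI  r2←0xde
9: ✓ MOVLS  r1←0x92
10: · MOVGT

VAL = 0x25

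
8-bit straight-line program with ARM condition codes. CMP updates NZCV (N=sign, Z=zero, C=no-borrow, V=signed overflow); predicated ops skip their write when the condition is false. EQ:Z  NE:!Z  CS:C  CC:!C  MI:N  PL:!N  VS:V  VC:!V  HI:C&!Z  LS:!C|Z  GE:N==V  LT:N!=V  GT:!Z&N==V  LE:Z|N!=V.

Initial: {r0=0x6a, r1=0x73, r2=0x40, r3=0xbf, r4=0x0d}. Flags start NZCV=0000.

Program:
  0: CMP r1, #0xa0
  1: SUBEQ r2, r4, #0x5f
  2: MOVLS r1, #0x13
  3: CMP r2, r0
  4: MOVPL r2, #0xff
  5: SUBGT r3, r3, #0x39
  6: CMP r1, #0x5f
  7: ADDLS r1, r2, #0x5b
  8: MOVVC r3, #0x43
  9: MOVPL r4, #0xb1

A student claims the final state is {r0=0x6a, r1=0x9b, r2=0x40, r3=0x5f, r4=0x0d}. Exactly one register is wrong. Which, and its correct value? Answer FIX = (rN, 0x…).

FIX = (r3, 0x43)

0: ✓ CMP  NZCV=1001
1: · SUBEQ
2: ✓ MOVLS  r1←0x13
3: ✓ CMP  NZCV=1000
4: · MOVPL
5: · SUBGT
6: ✓ CMP  NZCV=1000
7: ✓ ADDLS  r1←0x9b
8: ✓ MOVVC  r3←0x43
9: · MOVPL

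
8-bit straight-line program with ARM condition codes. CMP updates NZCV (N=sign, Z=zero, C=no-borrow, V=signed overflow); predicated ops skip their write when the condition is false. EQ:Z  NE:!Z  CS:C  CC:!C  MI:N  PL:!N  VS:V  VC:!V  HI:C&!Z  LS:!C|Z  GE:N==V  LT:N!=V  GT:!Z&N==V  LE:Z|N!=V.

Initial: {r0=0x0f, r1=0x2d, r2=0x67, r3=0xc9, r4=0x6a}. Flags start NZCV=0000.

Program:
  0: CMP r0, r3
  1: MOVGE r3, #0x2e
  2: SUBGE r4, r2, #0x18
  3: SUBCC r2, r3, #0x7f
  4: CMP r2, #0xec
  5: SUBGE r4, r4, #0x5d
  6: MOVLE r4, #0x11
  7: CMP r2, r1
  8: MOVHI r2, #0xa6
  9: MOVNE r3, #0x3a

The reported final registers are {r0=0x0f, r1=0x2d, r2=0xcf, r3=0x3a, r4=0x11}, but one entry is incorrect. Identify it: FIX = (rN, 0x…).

FIX = (r2, 0xa6)

0: ✓ CMP  NZCV=0000
1: ✓ MOVGE  r3←0x2e
2: ✓ SUBGE  r4←0x4f
3: ✓ SUBCC  r2←0xaf
4: ✓ CMP  NZCV=1000
5: · SUBGE
6: ✓ MOVLE  r4←0x11
7: ✓ CMP  NZCV=1010
8: ✓ MOVHI  r2←0xa6
9: ✓ MOVNE  r3←0x3a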